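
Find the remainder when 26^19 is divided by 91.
26

Repeated squaring. Binary of 19 = 10011.
26^1 ≡ 26 (mod 91); 26^2 ≡ 39 (mod 91); 26^4 ≡ 65 (mod 91); 26^8 ≡ 39 (mod 91); 26^16 ≡ 65 (mod 91)
26^19 = 26^1 × 26^2 × 26^16 ≡ 26 (mod 91)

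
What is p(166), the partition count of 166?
189334822579

p(n) counts ways to write n as a sum of positive integers (order ignored).
Euler's pentagonal recurrence: p(k) = p(k-1) + p(k-2) - p(k-5) - p(k-7) + p(k-12) + p(k-15) - ... (offsets j(3j∓1)/2, signs ++--, p(0)=1, p(<0)=0).
DP table for k = 0..165: p(0)=1, p(1)=1, p(2)=2, p(3)=3, p(4)=5, p(5)=7, p(6)=11, p(7)=15, p(8)=22, p(9)=30, p(10)=42, p(11)=56, p(12)=77, p(13)=101, p(14)=135, p(15)=176, p(16)=231, p(17)=297, p(18)=385, p(19)=490, p(20)=627, p(21)=792, p(22)=1002, p(23)=1255, p(24)=1575, p(25)=1958, p(26)=2436, p(27)=3010, p(28)=3718, p(29)=4565, p(30)=5604, p(31)=6842, p(32)=8349, p(33)=10143, p(34)=12310, p(35)=14883, p(36)=17977, p(37)=21637, p(38)=26015, p(39)=31185, p(40)=37338, p(41)=44583, p(42)=53174, p(43)=63261, p(44)=75175, p(45)=89134, p(46)=105558, p(47)=124754, p(48)=147273, p(49)=173525, p(50)=204226, p(51)=239943, p(52)=281589, p(53)=329931, p(54)=386155, p(55)=451276, p(56)=526823, p(57)=614154, p(58)=715220, p(59)=831820, p(60)=966467, p(61)=1121505, p(62)=1300156, p(63)=1505499, p(64)=1741630, p(65)=2012558, p(66)=2323520, p(67)=2679689, p(68)=3087735, p(69)=3554345, p(70)=4087968, p(71)=4697205, p(72)=5392783, p(73)=6185689, p(74)=7089500, p(75)=8118264, p(76)=9289091, p(77)=10619863, p(78)=12132164, p(79)=13848650, p(80)=15796476, p(81)=18004327, p(82)=20506255, p(83)=23338469, p(84)=26543660, p(85)=30167357, p(86)=34262962, p(87)=38887673, p(88)=44108109, p(89)=49995925, p(90)=56634173, p(91)=64112359, p(92)=72533807, p(93)=82010177, p(94)=92669720, p(95)=104651419, p(96)=118114304, p(97)=133230930, p(98)=150198136, p(99)=169229875, p(100)=190569292, p(101)=214481126, p(102)=241265379, p(103)=271248950, p(104)=304801365, p(105)=342325709, p(106)=384276336, p(107)=431149389, p(108)=483502844, p(109)=541946240, p(110)=607163746, p(111)=679903203, p(112)=761002156, p(113)=851376628, p(114)=952050665, p(115)=1064144451, p(116)=1188908248, p(117)=1327710076, p(118)=1482074143, p(119)=1653668665, p(120)=1844349560, p(121)=2056148051, p(122)=2291320912, p(123)=2552338241, p(124)=2841940500, p(125)=3163127352, p(126)=3519222692, p(127)=3913864295, p(128)=4351078600, p(129)=4835271870, p(130)=5371315400, p(131)=5964539504, p(132)=6620830889, p(133)=7346629512, p(134)=8149040695, p(135)=9035836076, p(136)=10015581680, p(137)=11097645016, p(138)=12292341831, p(139)=13610949895, p(140)=15065878135, p(141)=16670689208, p(142)=18440293320, p(143)=20390982757, p(144)=22540654445, p(145)=24908858009, p(146)=27517052599, p(147)=30388671978, p(148)=33549419497, p(149)=37027355200, p(150)=40853235313, p(151)=45060624582, p(152)=49686288421, p(153)=54770336324, p(154)=60356673280, p(155)=66493182097, p(156)=73232243759, p(157)=80630964769, p(158)=88751778802, p(159)=97662728555, p(160)=107438159466, p(161)=118159068427, p(162)=129913904637, p(163)=142798995930, p(164)=156919475295, p(165)=172389800255.
Final step: p(166) = p(165) + p(164) - p(161) - p(159) + p(154) + p(151) - p(144) - p(140) + p(131) + p(126) - p(115) - p(109) + p(96) + p(89) - p(74) - p(66) + p(49) + p(40) - p(21) - p(11)
= 172389800255 + 156919475295 - 118159068427 - 97662728555 + 60356673280 + 45060624582 - 22540654445 - 15065878135 + 5964539504 + 3519222692 - 1064144451 - 541946240 + 118114304 + 49995925 - 7089500 - 2323520 + 173525 + 37338 - 792 - 56
= 189334822579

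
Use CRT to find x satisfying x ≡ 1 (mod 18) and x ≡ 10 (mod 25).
235

Using Chinese Remainder Theorem:
M = 18 × 25 = 450
M1 = 25, M2 = 18
y1 = 25^(-1) mod 18 = 13
y2 = 18^(-1) mod 25 = 7
x = (1×25×13 + 10×18×7) mod 450 = 235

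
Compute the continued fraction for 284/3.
[94; 1, 2]

Euclidean algorithm steps:
284 = 94 × 3 + 2
3 = 1 × 2 + 1
2 = 2 × 1 + 0
Continued fraction: [94; 1, 2]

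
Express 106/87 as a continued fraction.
[1; 4, 1, 1, 2, 1, 2]

Euclidean algorithm steps:
106 = 1 × 87 + 19
87 = 4 × 19 + 11
19 = 1 × 11 + 8
11 = 1 × 8 + 3
8 = 2 × 3 + 2
3 = 1 × 2 + 1
2 = 2 × 1 + 0
Continued fraction: [1; 4, 1, 1, 2, 1, 2]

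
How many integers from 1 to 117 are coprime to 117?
72

117 = 3^2 × 13
φ(n) = n × ∏(1 - 1/p) for each prime p dividing n
φ(117) = 117 × (1 - 1/3) × (1 - 1/13) = 72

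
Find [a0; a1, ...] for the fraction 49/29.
[1; 1, 2, 4, 2]

Euclidean algorithm steps:
49 = 1 × 29 + 20
29 = 1 × 20 + 9
20 = 2 × 9 + 2
9 = 4 × 2 + 1
2 = 2 × 1 + 0
Continued fraction: [1; 1, 2, 4, 2]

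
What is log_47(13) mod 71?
51

Baby-step giant-step with step n = ⌈√71⌉ = 9.
Baby steps 47^j mod 71 (j:value) for j=0..8: 0:1, 1:47, 2:8, 3:21, 4:64, 5:26, 6:15, 7:66, 8:49.
Giant-step multiplier: 47^(-9) ≡ 47^(70-9) = 47^61 ≡ 55 (mod 71).
Giant steps γ_i = 13·55^i mod 71: γ_0=13, γ_1=5, γ_2=62, γ_3=2, γ_4=39, γ_5=15 (in table at j=6).
x = i·n + j = 5·9 + 6 = 51.
Check: 47^51 ≡ 13 (mod 71).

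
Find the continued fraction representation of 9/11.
[0; 1, 4, 2]

Euclidean algorithm steps:
9 = 0 × 11 + 9
11 = 1 × 9 + 2
9 = 4 × 2 + 1
2 = 2 × 1 + 0
Continued fraction: [0; 1, 4, 2]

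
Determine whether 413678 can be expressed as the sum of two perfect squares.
Not possible

Factorization: 413678 = 2 × 17 × 23^3
By Fermat: n is sum of two squares iff every prime p ≡ 3 (mod 4) appears to even power.
Prime(s) ≡ 3 (mod 4) with odd exponent: [(23, 3)]
Therefore 413678 cannot be expressed as a² + b².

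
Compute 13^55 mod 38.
13

Repeated squaring. Binary of 55 = 110111.
13^1 ≡ 13 (mod 38); 13^2 ≡ 17 (mod 38); 13^4 ≡ 23 (mod 38); 13^8 ≡ 35 (mod 38); 13^16 ≡ 9 (mod 38); 13^32 ≡ 5 (mod 38)
13^55 = 13^1 × 13^2 × 13^4 × 13^16 × 13^32 ≡ 13 (mod 38)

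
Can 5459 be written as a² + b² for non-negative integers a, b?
Not possible

Factorization: 5459 = 53 × 103
By Fermat: n is sum of two squares iff every prime p ≡ 3 (mod 4) appears to even power.
Prime(s) ≡ 3 (mod 4) with odd exponent: [(103, 1)]
Therefore 5459 cannot be expressed as a² + b².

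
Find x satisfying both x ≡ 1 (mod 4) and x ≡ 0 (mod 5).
5

Using Chinese Remainder Theorem:
M = 4 × 5 = 20
M1 = 5, M2 = 4
y1 = 5^(-1) mod 4 = 1
y2 = 4^(-1) mod 5 = 4
x = (1×5×1 + 0×4×4) mod 20 = 5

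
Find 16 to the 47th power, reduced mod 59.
41

Repeated squaring. Binary of 47 = 101111.
16^1 ≡ 16 (mod 59); 16^2 ≡ 20 (mod 59); 16^4 ≡ 46 (mod 59); 16^8 ≡ 51 (mod 59); 16^16 ≡ 5 (mod 59); 16^32 ≡ 25 (mod 59)
16^47 = 16^1 × 16^2 × 16^4 × 16^8 × 16^32 ≡ 41 (mod 59)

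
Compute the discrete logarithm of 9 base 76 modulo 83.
18

Baby-step giant-step with step n = ⌈√83⌉ = 10.
Baby steps 76^j mod 83 (j:value) for j=0..9: 0:1, 1:76, 2:49, 3:72, 4:77, 5:42, 6:38, 7:66, 8:36, 9:80.
Giant-step multiplier: 76^(-10) ≡ 76^(82-10) = 76^72 ≡ 4 (mod 83).
Giant steps γ_i = 9·4^i mod 83: γ_0=9, γ_1=36 (in table at j=8).
x = i·n + j = 1·10 + 8 = 18.
Check: 76^18 ≡ 9 (mod 83).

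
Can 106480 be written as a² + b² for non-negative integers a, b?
Not possible

Factorization: 106480 = 2^4 × 5 × 11^3
By Fermat: n is sum of two squares iff every prime p ≡ 3 (mod 4) appears to even power.
Prime(s) ≡ 3 (mod 4) with odd exponent: [(11, 3)]
Therefore 106480 cannot be expressed as a² + b².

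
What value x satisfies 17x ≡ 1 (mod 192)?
113

gcd(17, 192) = 1, so the inverse exists.
Extended Euclidean algorithm on (192, 17):
192 = 11 × 17 + 5  ⟹  5 = (1)·192 + (-11)·17
17 = 3 × 5 + 2  ⟹  2 = (-3)·192 + (34)·17
5 = 2 × 2 + 1  ⟹  1 = (7)·192 + (-79)·17
So (-79)·17 ≡ 1 (mod 192), i.e. 17^(-1) ≡ -79 ≡ 113 (mod 192).
Check: 17 × 113 = 1921 ≡ 1 (mod 192)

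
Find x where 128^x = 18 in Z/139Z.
71

Baby-step giant-step with step n = ⌈√139⌉ = 12.
Baby steps 128^j mod 139 (j:value) for j=0..11: 0:1, 1:128, 2:121, 3:59, 4:46, 5:50, 6:6, 7:73, 8:31, 9:76, 10:137, 11:22.
Giant-step multiplier: 128^(-12) ≡ 128^(138-12) = 128^126 ≡ 112 (mod 139).
Giant steps γ_i = 18·112^i mod 139: γ_0=18, γ_1=70, γ_2=56, γ_3=17, γ_4=97, γ_5=22 (in table at j=11).
x = i·n + j = 5·12 + 11 = 71.
Check: 128^71 ≡ 18 (mod 139).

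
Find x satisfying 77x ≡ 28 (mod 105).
x ≡ 14 (mod 15)

gcd(77, 105) = 7, which divides 28, so solutions exist.
Divide through by 7: 11x ≡ 4 (mod 15).
Find 11^(-1) mod 15 by the extended Euclidean algorithm:
15 = 1 × 11 + 4  ⟹  4 = (1)·15 + (-1)·11
11 = 2 × 4 + 3  ⟹  3 = (-2)·15 + (3)·11
4 = 1 × 3 + 1  ⟹  1 = (3)·15 + (-4)·11
So (-4)·11 ≡ 1 (mod 15), i.e. 11^(-1) ≡ -4 ≡ 11 (mod 15).
x ≡ 11 × 4 = 44 ≡ 14 (mod 15).
Check: 77 × 14 = 1078 ≡ 28 (mod 105).
x ≡ 14 (mod 15), giving 7 solutions mod 105.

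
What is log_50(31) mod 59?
35

Baby-step giant-step with step n = ⌈√59⌉ = 8.
Baby steps 50^j mod 59 (j:value) for j=0..7: 0:1, 1:50, 2:22, 3:38, 4:12, 5:10, 6:28, 7:43.
Giant-step multiplier: 50^(-8) ≡ 50^(58-8) = 50^50 ≡ 25 (mod 59).
Giant steps γ_i = 31·25^i mod 59: γ_0=31, γ_1=8, γ_2=23, γ_3=44, γ_4=38 (in table at j=3).
x = i·n + j = 4·8 + 3 = 35.
Check: 50^35 ≡ 31 (mod 59).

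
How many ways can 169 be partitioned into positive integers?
250438925115

p(n) counts ways to write n as a sum of positive integers (order ignored).
Euler's pentagonal recurrence: p(k) = p(k-1) + p(k-2) - p(k-5) - p(k-7) + p(k-12) + p(k-15) - ... (offsets j(3j∓1)/2, signs ++--, p(0)=1, p(<0)=0).
DP table for k = 0..168: p(0)=1, p(1)=1, p(2)=2, p(3)=3, p(4)=5, p(5)=7, p(6)=11, p(7)=15, p(8)=22, p(9)=30, p(10)=42, p(11)=56, p(12)=77, p(13)=101, p(14)=135, p(15)=176, p(16)=231, p(17)=297, p(18)=385, p(19)=490, p(20)=627, p(21)=792, p(22)=1002, p(23)=1255, p(24)=1575, p(25)=1958, p(26)=2436, p(27)=3010, p(28)=3718, p(29)=4565, p(30)=5604, p(31)=6842, p(32)=8349, p(33)=10143, p(34)=12310, p(35)=14883, p(36)=17977, p(37)=21637, p(38)=26015, p(39)=31185, p(40)=37338, p(41)=44583, p(42)=53174, p(43)=63261, p(44)=75175, p(45)=89134, p(46)=105558, p(47)=124754, p(48)=147273, p(49)=173525, p(50)=204226, p(51)=239943, p(52)=281589, p(53)=329931, p(54)=386155, p(55)=451276, p(56)=526823, p(57)=614154, p(58)=715220, p(59)=831820, p(60)=966467, p(61)=1121505, p(62)=1300156, p(63)=1505499, p(64)=1741630, p(65)=2012558, p(66)=2323520, p(67)=2679689, p(68)=3087735, p(69)=3554345, p(70)=4087968, p(71)=4697205, p(72)=5392783, p(73)=6185689, p(74)=7089500, p(75)=8118264, p(76)=9289091, p(77)=10619863, p(78)=12132164, p(79)=13848650, p(80)=15796476, p(81)=18004327, p(82)=20506255, p(83)=23338469, p(84)=26543660, p(85)=30167357, p(86)=34262962, p(87)=38887673, p(88)=44108109, p(89)=49995925, p(90)=56634173, p(91)=64112359, p(92)=72533807, p(93)=82010177, p(94)=92669720, p(95)=104651419, p(96)=118114304, p(97)=133230930, p(98)=150198136, p(99)=169229875, p(100)=190569292, p(101)=214481126, p(102)=241265379, p(103)=271248950, p(104)=304801365, p(105)=342325709, p(106)=384276336, p(107)=431149389, p(108)=483502844, p(109)=541946240, p(110)=607163746, p(111)=679903203, p(112)=761002156, p(113)=851376628, p(114)=952050665, p(115)=1064144451, p(116)=1188908248, p(117)=1327710076, p(118)=1482074143, p(119)=1653668665, p(120)=1844349560, p(121)=2056148051, p(122)=2291320912, p(123)=2552338241, p(124)=2841940500, p(125)=3163127352, p(126)=3519222692, p(127)=3913864295, p(128)=4351078600, p(129)=4835271870, p(130)=5371315400, p(131)=5964539504, p(132)=6620830889, p(133)=7346629512, p(134)=8149040695, p(135)=9035836076, p(136)=10015581680, p(137)=11097645016, p(138)=12292341831, p(139)=13610949895, p(140)=15065878135, p(141)=16670689208, p(142)=18440293320, p(143)=20390982757, p(144)=22540654445, p(145)=24908858009, p(146)=27517052599, p(147)=30388671978, p(148)=33549419497, p(149)=37027355200, p(150)=40853235313, p(151)=45060624582, p(152)=49686288421, p(153)=54770336324, p(154)=60356673280, p(155)=66493182097, p(156)=73232243759, p(157)=80630964769, p(158)=88751778802, p(159)=97662728555, p(160)=107438159466, p(161)=118159068427, p(162)=129913904637, p(163)=142798995930, p(164)=156919475295, p(165)=172389800255, p(166)=189334822579, p(167)=207890420102, p(168)=228204732751.
Final step: p(169) = p(168) + p(167) - p(164) - p(162) + p(157) + p(154) - p(147) - p(143) + p(134) + p(129) - p(118) - p(112) + p(99) + p(92) - p(77) - p(69) + p(52) + p(43) - p(24) - p(14)
= 228204732751 + 207890420102 - 156919475295 - 129913904637 + 80630964769 + 60356673280 - 30388671978 - 20390982757 + 8149040695 + 4835271870 - 1482074143 - 761002156 + 169229875 + 72533807 - 10619863 - 3554345 + 281589 + 63261 - 1575 - 135
= 250438925115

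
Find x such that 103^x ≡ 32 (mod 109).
15

Baby-step giant-step with step n = ⌈√109⌉ = 11.
Baby steps 103^j mod 109 (j:value) for j=0..10: 0:1, 1:103, 2:36, 3:2, 4:97, 5:72, 6:4, 7:85, 8:35, 9:8, 10:61.
Giant-step multiplier: 103^(-11) ≡ 103^(108-11) = 103^97 ≡ 95 (mod 109).
Giant steps γ_i = 32·95^i mod 109: γ_0=32, γ_1=97 (in table at j=4).
x = i·n + j = 1·11 + 4 = 15.
Check: 103^15 ≡ 32 (mod 109).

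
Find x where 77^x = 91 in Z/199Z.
50

Baby-step giant-step with step n = ⌈√199⌉ = 15.
Baby steps 77^j mod 199 (j:value) for j=0..14: 0:1, 1:77, 2:158, 3:27, 4:89, 5:87, 6:132, 7:15, 8:160, 9:181, 10:7, 11:141, 12:111, 13:189, 14:26.
Giant-step multiplier: 77^(-15) ≡ 77^(198-15) = 77^183 ≡ 83 (mod 199).
Giant steps γ_i = 91·83^i mod 199: γ_0=91, γ_1=190, γ_2=49, γ_3=87 (in table at j=5).
x = i·n + j = 3·15 + 5 = 50.
Check: 77^50 ≡ 91 (mod 199).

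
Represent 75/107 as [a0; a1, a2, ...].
[0; 1, 2, 2, 1, 10]

Euclidean algorithm steps:
75 = 0 × 107 + 75
107 = 1 × 75 + 32
75 = 2 × 32 + 11
32 = 2 × 11 + 10
11 = 1 × 10 + 1
10 = 10 × 1 + 0
Continued fraction: [0; 1, 2, 2, 1, 10]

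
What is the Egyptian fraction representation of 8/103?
1/13 + 1/1339

Greedy algorithm:
8/103: ceiling(103/8) = 13, use 1/13
1/1339: ceiling(1339/1) = 1339, use 1/1339
Result: 8/103 = 1/13 + 1/1339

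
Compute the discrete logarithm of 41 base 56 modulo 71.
5

Baby-step giant-step with step n = ⌈√71⌉ = 9.
Baby steps 56^j mod 71 (j:value) for j=0..8: 0:1, 1:56, 2:12, 3:33, 4:2, 5:41, 6:24, 7:66, 8:4.
h = 41 is already in the table at j=5, so x = 5.
Check: 56^5 ≡ 41 (mod 71).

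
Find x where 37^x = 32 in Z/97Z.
62

Baby-step giant-step with step n = ⌈√97⌉ = 10.
Baby steps 37^j mod 97 (j:value) for j=0..9: 0:1, 1:37, 2:11, 3:19, 4:24, 5:15, 6:70, 7:68, 8:91, 9:69.
Giant-step multiplier: 37^(-10) ≡ 37^(96-10) = 37^86 ≡ 72 (mod 97).
Giant steps γ_i = 32·72^i mod 97: γ_0=32, γ_1=73, γ_2=18, γ_3=35, γ_4=95, γ_5=50, γ_6=11 (in table at j=2).
x = i·n + j = 6·10 + 2 = 62.
Check: 37^62 ≡ 32 (mod 97).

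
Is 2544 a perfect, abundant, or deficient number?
abundant

Proper divisors of 2544: sum = 1 + 2 + 3 + 4 + 6 + 8 + 12 + 16 + ... + 424 + 636 + 848 + 1272 (19 divisors) = 4152
Since 4152 > 2544, 2544 is abundant.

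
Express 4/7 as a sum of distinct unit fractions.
1/2 + 1/14

Greedy algorithm:
4/7: ceiling(7/4) = 2, use 1/2
1/14: ceiling(14/1) = 14, use 1/14
Result: 4/7 = 1/2 + 1/14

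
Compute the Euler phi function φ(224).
96

224 = 2^5 × 7
φ(n) = n × ∏(1 - 1/p) for each prime p dividing n
φ(224) = 224 × (1 - 1/2) × (1 - 1/7) = 96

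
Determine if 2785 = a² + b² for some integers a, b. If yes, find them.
9² + 52² (a=9, b=52)

Factorization: 2785 = 5 × 557
By Fermat: n is sum of two squares iff every prime p ≡ 3 (mod 4) appears to even power.
All primes ≡ 3 (mod 4) appear to even power.
Search a = 0, 1, 2, … for 2785 - a² a perfect square: first hit at a = 9: 2785 - 81 = 2704 = 52².
2785 = 9² + 52² = 81 + 2704 ✓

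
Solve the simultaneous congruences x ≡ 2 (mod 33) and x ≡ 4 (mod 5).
134

Using Chinese Remainder Theorem:
M = 33 × 5 = 165
M1 = 5, M2 = 33
y1 = 5^(-1) mod 33 = 20
y2 = 33^(-1) mod 5 = 2
x = (2×5×20 + 4×33×2) mod 165 = 134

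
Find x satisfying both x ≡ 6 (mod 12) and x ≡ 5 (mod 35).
390

Using Chinese Remainder Theorem:
M = 12 × 35 = 420
M1 = 35, M2 = 12
y1 = 35^(-1) mod 12 = 11
y2 = 12^(-1) mod 35 = 3
x = (6×35×11 + 5×12×3) mod 420 = 390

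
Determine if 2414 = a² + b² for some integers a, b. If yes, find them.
Not possible

Factorization: 2414 = 2 × 17 × 71
By Fermat: n is sum of two squares iff every prime p ≡ 3 (mod 4) appears to even power.
Prime(s) ≡ 3 (mod 4) with odd exponent: [(71, 1)]
Therefore 2414 cannot be expressed as a² + b².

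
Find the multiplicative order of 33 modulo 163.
81

163 is prime, so ord(33) divides φ(163) = 162.
Divisors of 162: 1, 2, 3, 6, 9, 18, 27, 54, 81, 162.
Repeated squaring: 33^1 ≡ 33, 33^2 ≡ 111, 33^4 ≡ 96, 33^8 ≡ 88, 33^16 ≡ 83, 33^32 ≡ 43, 33^64 ≡ 56, 33^128 ≡ 39 (mod 163).
Test 33^d mod 163 for each divisor d in increasing order:
33^1 ≡ 33
33^2 ≡ 111
33^3 = 33^2·33^1 ≡ 77
33^6 = 33^4·33^2 ≡ 61
33^9 = 33^8·33^1 ≡ 133
33^18 = 33^16·33^2 ≡ 85
33^27 = 33^16·33^8·33^2·33^1 ≡ 58
33^54 = 33^32·33^16·33^4·33^2 ≡ 104
33^81 = 33^64·33^16·33^1 ≡ 1  ← first divisor giving 1
The order is 81.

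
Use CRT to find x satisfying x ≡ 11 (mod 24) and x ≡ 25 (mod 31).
707

Using Chinese Remainder Theorem:
M = 24 × 31 = 744
M1 = 31, M2 = 24
y1 = 31^(-1) mod 24 = 7
y2 = 24^(-1) mod 31 = 22
x = (11×31×7 + 25×24×22) mod 744 = 707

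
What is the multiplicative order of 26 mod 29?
28

29 is prime, so ord(26) divides φ(29) = 28.
Divisors of 28: 1, 2, 4, 7, 14, 28.
Repeated squaring: 26^1 ≡ 26, 26^2 ≡ 9, 26^4 ≡ 23, 26^8 ≡ 7, 26^16 ≡ 20 (mod 29).
Test 26^d mod 29 for each divisor d in increasing order:
26^1 ≡ 26
26^2 ≡ 9
26^4 ≡ 23
26^7 = 26^4·26^2·26^1 ≡ 17
26^14 = 26^8·26^4·26^2 ≡ 28
26^28 = 26^16·26^8·26^4 ≡ 1  ← first divisor giving 1
The order is 28.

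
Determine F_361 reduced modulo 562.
279

Matrix identity: Q^n = [[F_(n+1), F_n], [F_n, F_(n-1)]] with Q = [[1,1],[1,0]].
n = 361 = 101101001₂. Square-and-multiply, entries mod 562:
Q^1 = [[1,1],[1,0]]
Q^2 = (Q^1)² = [[2,1],[1,1]]
Q^5 = (Q^2)²·Q = [[8,5],[5,3]]
Q^11 = (Q^5)²·Q = [[144,89],[89,55]]
Q^22 = (Q^11)² = [[557,289],[289,268]]
Q^45 = (Q^22)²·Q = [[507,370],[370,137]]
Q^90 = (Q^45)² = [[549,554],[554,557]]
Q^180 = (Q^90)² = [[233,144],[144,89]]
Q^361 = (Q^180)²·Q = [[1,279],[279,284]]
F_361 mod 562 = Q^361[0][1] = 279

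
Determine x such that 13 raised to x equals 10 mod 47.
31

Baby-step giant-step with step n = ⌈√47⌉ = 7.
Baby steps 13^j mod 47 (j:value) for j=0..6: 0:1, 1:13, 2:28, 3:35, 4:32, 5:40, 6:3.
Giant-step multiplier: 13^(-7) ≡ 13^(46-7) = 13^39 ≡ 41 (mod 47).
Giant steps γ_i = 10·41^i mod 47: γ_0=10, γ_1=34, γ_2=31, γ_3=2, γ_4=35 (in table at j=3).
x = i·n + j = 4·7 + 3 = 31.
Check: 13^31 ≡ 10 (mod 47).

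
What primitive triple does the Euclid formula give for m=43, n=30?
(949, 2580, 2749)

Euclid's formula: a = m² - n², b = 2mn, c = m² + n²
m = 43, n = 30
a = 43² - 30² = 1849 - 900 = 949
b = 2 × 43 × 30 = 2580
c = 43² + 30² = 1849 + 900 = 2749
Verification: 949² + 2580² = 900601 + 6656400 = 7557001 = 2749² ✓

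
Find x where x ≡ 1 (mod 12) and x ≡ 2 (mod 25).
277

Using Chinese Remainder Theorem:
M = 12 × 25 = 300
M1 = 25, M2 = 12
y1 = 25^(-1) mod 12 = 1
y2 = 12^(-1) mod 25 = 23
x = (1×25×1 + 2×12×23) mod 300 = 277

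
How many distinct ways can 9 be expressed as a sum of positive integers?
30

p(n) counts ways to write n as a sum of positive integers (order ignored).
Examples: 9; 8 + 1; 7 + 2; 7 + 1 + 1; 6 + 3; ... (30 total)
p(9) = 30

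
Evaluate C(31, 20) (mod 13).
0

Using Lucas' theorem:
Write n=31 and k=20 in base 13:
n in base 13: [2, 5]
k in base 13: [1, 7]
C(31,20) mod 13 = ∏ C(n_i, k_i) mod 13
Digit binomials (mod 13): C(2,1) = 2; C(5,7) = 0 (k_i > n_i)
Product: 2 × 0 = 0 ≡ 0 (mod 13)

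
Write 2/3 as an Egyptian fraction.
1/2 + 1/6

Greedy algorithm:
2/3: ceiling(3/2) = 2, use 1/2
1/6: ceiling(6/1) = 6, use 1/6
Result: 2/3 = 1/2 + 1/6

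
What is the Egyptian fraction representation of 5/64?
1/13 + 1/832

Greedy algorithm:
5/64: ceiling(64/5) = 13, use 1/13
1/832: ceiling(832/1) = 832, use 1/832
Result: 5/64 = 1/13 + 1/832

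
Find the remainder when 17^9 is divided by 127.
8

Repeated squaring. Binary of 9 = 1001.
17^1 ≡ 17 (mod 127); 17^2 ≡ 35 (mod 127); 17^4 ≡ 82 (mod 127); 17^8 ≡ 120 (mod 127)
17^9 = 17^1 × 17^8 ≡ 8 (mod 127)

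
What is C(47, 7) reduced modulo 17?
16

Using Lucas' theorem:
Write n=47 and k=7 in base 17:
n in base 17: [2, 13]
k in base 17: [0, 7]
C(47,7) mod 17 = ∏ C(n_i, k_i) mod 17
Digit binomials (mod 17): C(2,0) = 1; C(13,7) = 1716 ≡ 16
Product: 1 × 16 = 16 ≡ 16 (mod 17)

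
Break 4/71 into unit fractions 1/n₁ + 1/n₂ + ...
1/18 + 1/1278

Greedy algorithm:
4/71: ceiling(71/4) = 18, use 1/18
1/1278: ceiling(1278/1) = 1278, use 1/1278
Result: 4/71 = 1/18 + 1/1278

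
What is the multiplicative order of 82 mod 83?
2

83 is prime, so ord(82) divides φ(83) = 82.
Divisors of 82: 1, 2, 41, 82.
Repeated squaring: 82^1 ≡ 82, 82^2 ≡ 1, 82^4 ≡ 1, 82^8 ≡ 1, 82^16 ≡ 1, 82^32 ≡ 1, 82^64 ≡ 1 (mod 83).
Test 82^d mod 83 for each divisor d in increasing order:
82^1 ≡ 82
82^2 ≡ 1  ← first divisor giving 1
The order is 2.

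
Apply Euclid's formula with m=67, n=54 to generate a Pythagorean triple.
(1573, 7236, 7405)

Euclid's formula: a = m² - n², b = 2mn, c = m² + n²
m = 67, n = 54
a = 67² - 54² = 4489 - 2916 = 1573
b = 2 × 67 × 54 = 7236
c = 67² + 54² = 4489 + 2916 = 7405
Verification: 1573² + 7236² = 2474329 + 52359696 = 54834025 = 7405² ✓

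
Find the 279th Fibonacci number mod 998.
734

Matrix identity: Q^n = [[F_(n+1), F_n], [F_n, F_(n-1)]] with Q = [[1,1],[1,0]].
n = 279 = 100010111₂. Square-and-multiply, entries mod 998:
Q^1 = [[1,1],[1,0]]
Q^2 = (Q^1)² = [[2,1],[1,1]]
Q^4 = (Q^2)² = [[5,3],[3,2]]
Q^8 = (Q^4)² = [[34,21],[21,13]]
Q^17 = (Q^8)²·Q = [[588,599],[599,987]]
Q^34 = (Q^17)² = [[955,315],[315,640]]
Q^69 = (Q^34)²·Q = [[707,276],[276,431]]
Q^139 = (Q^69)²·Q = [[895,179],[179,716]]
Q^279 = (Q^139)²·Q = [[681,734],[734,945]]
F_279 mod 998 = Q^279[0][1] = 734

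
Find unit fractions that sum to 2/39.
1/20 + 1/780

Greedy algorithm:
2/39: ceiling(39/2) = 20, use 1/20
1/780: ceiling(780/1) = 780, use 1/780
Result: 2/39 = 1/20 + 1/780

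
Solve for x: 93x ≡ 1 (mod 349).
334

gcd(93, 349) = 1, so the inverse exists.
Extended Euclidean algorithm on (349, 93):
349 = 3 × 93 + 70  ⟹  70 = (1)·349 + (-3)·93
93 = 1 × 70 + 23  ⟹  23 = (-1)·349 + (4)·93
70 = 3 × 23 + 1  ⟹  1 = (4)·349 + (-15)·93
So (-15)·93 ≡ 1 (mod 349), i.e. 93^(-1) ≡ -15 ≡ 334 (mod 349).
Check: 93 × 334 = 31062 ≡ 1 (mod 349)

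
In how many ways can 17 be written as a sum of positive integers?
297

p(n) counts ways to write n as a sum of positive integers (order ignored).
Euler's pentagonal recurrence: p(k) = p(k-1) + p(k-2) - p(k-5) - p(k-7) + p(k-12) + p(k-15) - ... (offsets j(3j∓1)/2, signs ++--, p(0)=1, p(<0)=0).
DP table for k = 0..16: p(0)=1, p(1)=1, p(2)=2, p(3)=3, p(4)=5, p(5)=7, p(6)=11, p(7)=15, p(8)=22, p(9)=30, p(10)=42, p(11)=56, p(12)=77, p(13)=101, p(14)=135, p(15)=176, p(16)=231.
Final step: p(17) = p(16) + p(15) - p(12) - p(10) + p(5) + p(2)
= 231 + 176 - 77 - 42 + 7 + 2
= 297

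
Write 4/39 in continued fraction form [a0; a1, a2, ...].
[0; 9, 1, 3]

Euclidean algorithm steps:
4 = 0 × 39 + 4
39 = 9 × 4 + 3
4 = 1 × 3 + 1
3 = 3 × 1 + 0
Continued fraction: [0; 9, 1, 3]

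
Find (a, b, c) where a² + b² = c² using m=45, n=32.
(1001, 2880, 3049)

Euclid's formula: a = m² - n², b = 2mn, c = m² + n²
m = 45, n = 32
a = 45² - 32² = 2025 - 1024 = 1001
b = 2 × 45 × 32 = 2880
c = 45² + 32² = 2025 + 1024 = 3049
Verification: 1001² + 2880² = 1002001 + 8294400 = 9296401 = 3049² ✓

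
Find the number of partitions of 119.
1653668665

p(n) counts ways to write n as a sum of positive integers (order ignored).
Euler's pentagonal recurrence: p(k) = p(k-1) + p(k-2) - p(k-5) - p(k-7) + p(k-12) + p(k-15) - ... (offsets j(3j∓1)/2, signs ++--, p(0)=1, p(<0)=0).
DP table for k = 0..118: p(0)=1, p(1)=1, p(2)=2, p(3)=3, p(4)=5, p(5)=7, p(6)=11, p(7)=15, p(8)=22, p(9)=30, p(10)=42, p(11)=56, p(12)=77, p(13)=101, p(14)=135, p(15)=176, p(16)=231, p(17)=297, p(18)=385, p(19)=490, p(20)=627, p(21)=792, p(22)=1002, p(23)=1255, p(24)=1575, p(25)=1958, p(26)=2436, p(27)=3010, p(28)=3718, p(29)=4565, p(30)=5604, p(31)=6842, p(32)=8349, p(33)=10143, p(34)=12310, p(35)=14883, p(36)=17977, p(37)=21637, p(38)=26015, p(39)=31185, p(40)=37338, p(41)=44583, p(42)=53174, p(43)=63261, p(44)=75175, p(45)=89134, p(46)=105558, p(47)=124754, p(48)=147273, p(49)=173525, p(50)=204226, p(51)=239943, p(52)=281589, p(53)=329931, p(54)=386155, p(55)=451276, p(56)=526823, p(57)=614154, p(58)=715220, p(59)=831820, p(60)=966467, p(61)=1121505, p(62)=1300156, p(63)=1505499, p(64)=1741630, p(65)=2012558, p(66)=2323520, p(67)=2679689, p(68)=3087735, p(69)=3554345, p(70)=4087968, p(71)=4697205, p(72)=5392783, p(73)=6185689, p(74)=7089500, p(75)=8118264, p(76)=9289091, p(77)=10619863, p(78)=12132164, p(79)=13848650, p(80)=15796476, p(81)=18004327, p(82)=20506255, p(83)=23338469, p(84)=26543660, p(85)=30167357, p(86)=34262962, p(87)=38887673, p(88)=44108109, p(89)=49995925, p(90)=56634173, p(91)=64112359, p(92)=72533807, p(93)=82010177, p(94)=92669720, p(95)=104651419, p(96)=118114304, p(97)=133230930, p(98)=150198136, p(99)=169229875, p(100)=190569292, p(101)=214481126, p(102)=241265379, p(103)=271248950, p(104)=304801365, p(105)=342325709, p(106)=384276336, p(107)=431149389, p(108)=483502844, p(109)=541946240, p(110)=607163746, p(111)=679903203, p(112)=761002156, p(113)=851376628, p(114)=952050665, p(115)=1064144451, p(116)=1188908248, p(117)=1327710076, p(118)=1482074143.
Final step: p(119) = p(118) + p(117) - p(114) - p(112) + p(107) + p(104) - p(97) - p(93) + p(84) + p(79) - p(68) - p(62) + p(49) + p(42) - p(27) - p(19) + p(2)
= 1482074143 + 1327710076 - 952050665 - 761002156 + 431149389 + 304801365 - 133230930 - 82010177 + 26543660 + 13848650 - 3087735 - 1300156 + 173525 + 53174 - 3010 - 490 + 2
= 1653668665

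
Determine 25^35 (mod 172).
49

Repeated squaring. Binary of 35 = 100011.
25^1 ≡ 25 (mod 172); 25^2 ≡ 109 (mod 172); 25^4 ≡ 13 (mod 172); 25^8 ≡ 169 (mod 172); 25^16 ≡ 9 (mod 172); 25^32 ≡ 81 (mod 172)
25^35 = 25^1 × 25^2 × 25^32 ≡ 49 (mod 172)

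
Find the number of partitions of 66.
2323520

p(n) counts ways to write n as a sum of positive integers (order ignored).
Euler's pentagonal recurrence: p(k) = p(k-1) + p(k-2) - p(k-5) - p(k-7) + p(k-12) + p(k-15) - ... (offsets j(3j∓1)/2, signs ++--, p(0)=1, p(<0)=0).
DP table for k = 0..65: p(0)=1, p(1)=1, p(2)=2, p(3)=3, p(4)=5, p(5)=7, p(6)=11, p(7)=15, p(8)=22, p(9)=30, p(10)=42, p(11)=56, p(12)=77, p(13)=101, p(14)=135, p(15)=176, p(16)=231, p(17)=297, p(18)=385, p(19)=490, p(20)=627, p(21)=792, p(22)=1002, p(23)=1255, p(24)=1575, p(25)=1958, p(26)=2436, p(27)=3010, p(28)=3718, p(29)=4565, p(30)=5604, p(31)=6842, p(32)=8349, p(33)=10143, p(34)=12310, p(35)=14883, p(36)=17977, p(37)=21637, p(38)=26015, p(39)=31185, p(40)=37338, p(41)=44583, p(42)=53174, p(43)=63261, p(44)=75175, p(45)=89134, p(46)=105558, p(47)=124754, p(48)=147273, p(49)=173525, p(50)=204226, p(51)=239943, p(52)=281589, p(53)=329931, p(54)=386155, p(55)=451276, p(56)=526823, p(57)=614154, p(58)=715220, p(59)=831820, p(60)=966467, p(61)=1121505, p(62)=1300156, p(63)=1505499, p(64)=1741630, p(65)=2012558.
Final step: p(66) = p(65) + p(64) - p(61) - p(59) + p(54) + p(51) - p(44) - p(40) + p(31) + p(26) - p(15) - p(9)
= 2012558 + 1741630 - 1121505 - 831820 + 386155 + 239943 - 75175 - 37338 + 6842 + 2436 - 176 - 30
= 2323520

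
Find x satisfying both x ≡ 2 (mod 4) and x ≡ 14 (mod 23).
14

Using Chinese Remainder Theorem:
M = 4 × 23 = 92
M1 = 23, M2 = 4
y1 = 23^(-1) mod 4 = 3
y2 = 4^(-1) mod 23 = 6
x = (2×23×3 + 14×4×6) mod 92 = 14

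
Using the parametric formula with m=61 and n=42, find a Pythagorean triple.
(1957, 5124, 5485)

Euclid's formula: a = m² - n², b = 2mn, c = m² + n²
m = 61, n = 42
a = 61² - 42² = 3721 - 1764 = 1957
b = 2 × 61 × 42 = 5124
c = 61² + 42² = 3721 + 1764 = 5485
Verification: 1957² + 5124² = 3829849 + 26255376 = 30085225 = 5485² ✓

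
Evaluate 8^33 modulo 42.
8

Repeated squaring. Binary of 33 = 100001.
8^1 ≡ 8 (mod 42); 8^2 ≡ 22 (mod 42); 8^4 ≡ 22 (mod 42); 8^8 ≡ 22 (mod 42); 8^16 ≡ 22 (mod 42); 8^32 ≡ 22 (mod 42)
8^33 = 8^1 × 8^32 ≡ 8 (mod 42)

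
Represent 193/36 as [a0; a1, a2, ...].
[5; 2, 1, 3, 3]

Euclidean algorithm steps:
193 = 5 × 36 + 13
36 = 2 × 13 + 10
13 = 1 × 10 + 3
10 = 3 × 3 + 1
3 = 3 × 1 + 0
Continued fraction: [5; 2, 1, 3, 3]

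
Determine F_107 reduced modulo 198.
35

Matrix identity: Q^n = [[F_(n+1), F_n], [F_n, F_(n-1)]] with Q = [[1,1],[1,0]].
n = 107 = 1101011₂. Square-and-multiply, entries mod 198:
Q^1 = [[1,1],[1,0]]
Q^3 = (Q^1)²·Q = [[3,2],[2,1]]
Q^6 = (Q^3)² = [[13,8],[8,5]]
Q^13 = (Q^6)²·Q = [[179,35],[35,144]]
Q^26 = (Q^13)² = [[2,19],[19,181]]
Q^53 = (Q^26)²·Q = [[80,167],[167,111]]
Q^107 = (Q^53)²·Q = [[54,35],[35,19]]
F_107 mod 198 = Q^107[0][1] = 35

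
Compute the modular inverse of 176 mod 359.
51

gcd(176, 359) = 1, so the inverse exists.
Extended Euclidean algorithm on (359, 176):
359 = 2 × 176 + 7  ⟹  7 = (1)·359 + (-2)·176
176 = 25 × 7 + 1  ⟹  1 = (-25)·359 + (51)·176
So (51)·176 ≡ 1 (mod 359), i.e. 176^(-1) ≡ 51 (mod 359).
Check: 176 × 51 = 8976 ≡ 1 (mod 359)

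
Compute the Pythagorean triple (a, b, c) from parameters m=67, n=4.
(4473, 536, 4505)

Euclid's formula: a = m² - n², b = 2mn, c = m² + n²
m = 67, n = 4
a = 67² - 4² = 4489 - 16 = 4473
b = 2 × 67 × 4 = 536
c = 67² + 4² = 4489 + 16 = 4505
Verification: 4473² + 536² = 20007729 + 287296 = 20295025 = 4505² ✓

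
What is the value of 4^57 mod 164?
148

Repeated squaring. Binary of 57 = 111001.
4^1 ≡ 4 (mod 164); 4^2 ≡ 16 (mod 164); 4^4 ≡ 92 (mod 164); 4^8 ≡ 100 (mod 164); 4^16 ≡ 160 (mod 164); 4^32 ≡ 16 (mod 164)
4^57 = 4^1 × 4^8 × 4^16 × 4^32 ≡ 148 (mod 164)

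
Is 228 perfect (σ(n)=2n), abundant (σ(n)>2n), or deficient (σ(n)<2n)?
abundant

Proper divisors of 228: sum = 1 + 2 + 3 + 4 + 6 + 12 + 19 + 38 + 57 + 76 + 114 = 332
Since 332 > 228, 228 is abundant.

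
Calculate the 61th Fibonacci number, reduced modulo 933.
797

Matrix identity: Q^n = [[F_(n+1), F_n], [F_n, F_(n-1)]] with Q = [[1,1],[1,0]].
n = 61 = 111101₂. Square-and-multiply, entries mod 933:
Q^1 = [[1,1],[1,0]]
Q^3 = (Q^1)²·Q = [[3,2],[2,1]]
Q^7 = (Q^3)²·Q = [[21,13],[13,8]]
Q^15 = (Q^7)²·Q = [[54,610],[610,377]]
Q^30 = (Q^15)² = [[883,737],[737,146]]
Q^61 = (Q^30)²·Q = [[641,797],[797,777]]
F_61 mod 933 = Q^61[0][1] = 797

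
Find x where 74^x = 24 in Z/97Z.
92

Baby-step giant-step with step n = ⌈√97⌉ = 10.
Baby steps 74^j mod 97 (j:value) for j=0..9: 0:1, 1:74, 2:44, 3:55, 4:93, 5:92, 6:18, 7:71, 8:16, 9:20.
Giant-step multiplier: 74^(-10) ≡ 74^(96-10) = 74^86 ≡ 66 (mod 97).
Giant steps γ_i = 24·66^i mod 97: γ_0=24, γ_1=32, γ_2=75, γ_3=3, γ_4=4, γ_5=70, γ_6=61, γ_7=49, γ_8=33, γ_9=44 (in table at j=2).
x = i·n + j = 9·10 + 2 = 92.
Check: 74^92 ≡ 24 (mod 97).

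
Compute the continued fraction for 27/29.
[0; 1, 13, 2]

Euclidean algorithm steps:
27 = 0 × 29 + 27
29 = 1 × 27 + 2
27 = 13 × 2 + 1
2 = 2 × 1 + 0
Continued fraction: [0; 1, 13, 2]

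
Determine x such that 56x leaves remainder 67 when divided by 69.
x ≡ 32 (mod 69)

gcd(56, 69) = 1, which divides 67, so solutions exist.
Find 56^(-1) mod 69 by the extended Euclidean algorithm:
69 = 1 × 56 + 13  ⟹  13 = (1)·69 + (-1)·56
56 = 4 × 13 + 4  ⟹  4 = (-4)·69 + (5)·56
13 = 3 × 4 + 1  ⟹  1 = (13)·69 + (-16)·56
So (-16)·56 ≡ 1 (mod 69), i.e. 56^(-1) ≡ -16 ≡ 53 (mod 69).
x ≡ 53 × 67 = 3551 ≡ 32 (mod 69).
Check: 56 × 32 = 1792 ≡ 67 (mod 69).
Unique solution: x ≡ 32 (mod 69)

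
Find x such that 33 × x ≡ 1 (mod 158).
91

gcd(33, 158) = 1, so the inverse exists.
Extended Euclidean algorithm on (158, 33):
158 = 4 × 33 + 26  ⟹  26 = (1)·158 + (-4)·33
33 = 1 × 26 + 7  ⟹  7 = (-1)·158 + (5)·33
26 = 3 × 7 + 5  ⟹  5 = (4)·158 + (-19)·33
7 = 1 × 5 + 2  ⟹  2 = (-5)·158 + (24)·33
5 = 2 × 2 + 1  ⟹  1 = (14)·158 + (-67)·33
So (-67)·33 ≡ 1 (mod 158), i.e. 33^(-1) ≡ -67 ≡ 91 (mod 158).
Check: 33 × 91 = 3003 ≡ 1 (mod 158)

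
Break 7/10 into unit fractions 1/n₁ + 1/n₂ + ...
1/2 + 1/5

Greedy algorithm:
7/10: ceiling(10/7) = 2, use 1/2
1/5: ceiling(5/1) = 5, use 1/5
Result: 7/10 = 1/2 + 1/5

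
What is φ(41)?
40

41 = 41
φ(n) = n × ∏(1 - 1/p) for each prime p dividing n
φ(41) = 41 × (1 - 1/41) = 40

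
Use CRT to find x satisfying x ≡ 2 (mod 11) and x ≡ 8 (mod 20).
68

Using Chinese Remainder Theorem:
M = 11 × 20 = 220
M1 = 20, M2 = 11
y1 = 20^(-1) mod 11 = 5
y2 = 11^(-1) mod 20 = 11
x = (2×20×5 + 8×11×11) mod 220 = 68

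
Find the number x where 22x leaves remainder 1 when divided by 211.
48

gcd(22, 211) = 1, so the inverse exists.
Extended Euclidean algorithm on (211, 22):
211 = 9 × 22 + 13  ⟹  13 = (1)·211 + (-9)·22
22 = 1 × 13 + 9  ⟹  9 = (-1)·211 + (10)·22
13 = 1 × 9 + 4  ⟹  4 = (2)·211 + (-19)·22
9 = 2 × 4 + 1  ⟹  1 = (-5)·211 + (48)·22
So (48)·22 ≡ 1 (mod 211), i.e. 22^(-1) ≡ 48 (mod 211).
Check: 22 × 48 = 1056 ≡ 1 (mod 211)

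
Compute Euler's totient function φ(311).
310

311 = 311
φ(n) = n × ∏(1 - 1/p) for each prime p dividing n
φ(311) = 311 × (1 - 1/311) = 310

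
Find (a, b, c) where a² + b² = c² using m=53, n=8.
(2745, 848, 2873)

Euclid's formula: a = m² - n², b = 2mn, c = m² + n²
m = 53, n = 8
a = 53² - 8² = 2809 - 64 = 2745
b = 2 × 53 × 8 = 848
c = 53² + 8² = 2809 + 64 = 2873
Verification: 2745² + 848² = 7535025 + 719104 = 8254129 = 2873² ✓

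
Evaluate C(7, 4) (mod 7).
0

Using Lucas' theorem:
Write n=7 and k=4 in base 7:
n in base 7: [1, 0]
k in base 7: [0, 4]
C(7,4) mod 7 = ∏ C(n_i, k_i) mod 7
Digit binomials (mod 7): C(1,0) = 1; C(0,4) = 0 (k_i > n_i)
Product: 1 × 0 = 0 ≡ 0 (mod 7)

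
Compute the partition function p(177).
522115831195

p(n) counts ways to write n as a sum of positive integers (order ignored).
Euler's pentagonal recurrence: p(k) = p(k-1) + p(k-2) - p(k-5) - p(k-7) + p(k-12) + p(k-15) - ... (offsets j(3j∓1)/2, signs ++--, p(0)=1, p(<0)=0).
DP table for k = 0..176: p(0)=1, p(1)=1, p(2)=2, p(3)=3, p(4)=5, p(5)=7, p(6)=11, p(7)=15, p(8)=22, p(9)=30, p(10)=42, p(11)=56, p(12)=77, p(13)=101, p(14)=135, p(15)=176, p(16)=231, p(17)=297, p(18)=385, p(19)=490, p(20)=627, p(21)=792, p(22)=1002, p(23)=1255, p(24)=1575, p(25)=1958, p(26)=2436, p(27)=3010, p(28)=3718, p(29)=4565, p(30)=5604, p(31)=6842, p(32)=8349, p(33)=10143, p(34)=12310, p(35)=14883, p(36)=17977, p(37)=21637, p(38)=26015, p(39)=31185, p(40)=37338, p(41)=44583, p(42)=53174, p(43)=63261, p(44)=75175, p(45)=89134, p(46)=105558, p(47)=124754, p(48)=147273, p(49)=173525, p(50)=204226, p(51)=239943, p(52)=281589, p(53)=329931, p(54)=386155, p(55)=451276, p(56)=526823, p(57)=614154, p(58)=715220, p(59)=831820, p(60)=966467, p(61)=1121505, p(62)=1300156, p(63)=1505499, p(64)=1741630, p(65)=2012558, p(66)=2323520, p(67)=2679689, p(68)=3087735, p(69)=3554345, p(70)=4087968, p(71)=4697205, p(72)=5392783, p(73)=6185689, p(74)=7089500, p(75)=8118264, p(76)=9289091, p(77)=10619863, p(78)=12132164, p(79)=13848650, p(80)=15796476, p(81)=18004327, p(82)=20506255, p(83)=23338469, p(84)=26543660, p(85)=30167357, p(86)=34262962, p(87)=38887673, p(88)=44108109, p(89)=49995925, p(90)=56634173, p(91)=64112359, p(92)=72533807, p(93)=82010177, p(94)=92669720, p(95)=104651419, p(96)=118114304, p(97)=133230930, p(98)=150198136, p(99)=169229875, p(100)=190569292, p(101)=214481126, p(102)=241265379, p(103)=271248950, p(104)=304801365, p(105)=342325709, p(106)=384276336, p(107)=431149389, p(108)=483502844, p(109)=541946240, p(110)=607163746, p(111)=679903203, p(112)=761002156, p(113)=851376628, p(114)=952050665, p(115)=1064144451, p(116)=1188908248, p(117)=1327710076, p(118)=1482074143, p(119)=1653668665, p(120)=1844349560, p(121)=2056148051, p(122)=2291320912, p(123)=2552338241, p(124)=2841940500, p(125)=3163127352, p(126)=3519222692, p(127)=3913864295, p(128)=4351078600, p(129)=4835271870, p(130)=5371315400, p(131)=5964539504, p(132)=6620830889, p(133)=7346629512, p(134)=8149040695, p(135)=9035836076, p(136)=10015581680, p(137)=11097645016, p(138)=12292341831, p(139)=13610949895, p(140)=15065878135, p(141)=16670689208, p(142)=18440293320, p(143)=20390982757, p(144)=22540654445, p(145)=24908858009, p(146)=27517052599, p(147)=30388671978, p(148)=33549419497, p(149)=37027355200, p(150)=40853235313, p(151)=45060624582, p(152)=49686288421, p(153)=54770336324, p(154)=60356673280, p(155)=66493182097, p(156)=73232243759, p(157)=80630964769, p(158)=88751778802, p(159)=97662728555, p(160)=107438159466, p(161)=118159068427, p(162)=129913904637, p(163)=142798995930, p(164)=156919475295, p(165)=172389800255, p(166)=189334822579, p(167)=207890420102, p(168)=228204732751, p(169)=250438925115, p(170)=274768617130, p(171)=301384802048, p(172)=330495499613, p(173)=362326859895, p(174)=397125074750, p(175)=435157697830, p(176)=476715857290.
Final step: p(177) = p(176) + p(175) - p(172) - p(170) + p(165) + p(162) - p(155) - p(151) + p(142) + p(137) - p(126) - p(120) + p(107) + p(100) - p(85) - p(77) + p(60) + p(51) - p(32) - p(22) + p(1)
= 476715857290 + 435157697830 - 330495499613 - 274768617130 + 172389800255 + 129913904637 - 66493182097 - 45060624582 + 18440293320 + 11097645016 - 3519222692 - 1844349560 + 431149389 + 190569292 - 30167357 - 10619863 + 966467 + 239943 - 8349 - 1002 + 1
= 522115831195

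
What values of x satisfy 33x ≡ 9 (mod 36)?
x ≡ 9 (mod 12)

gcd(33, 36) = 3, which divides 9, so solutions exist.
Divide through by 3: 11x ≡ 3 (mod 12).
Find 11^(-1) mod 12 by the extended Euclidean algorithm:
12 = 1 × 11 + 1  ⟹  1 = (1)·12 + (-1)·11
So (-1)·11 ≡ 1 (mod 12), i.e. 11^(-1) ≡ -1 ≡ 11 (mod 12).
x ≡ 11 × 3 = 33 ≡ 9 (mod 12).
Check: 33 × 9 = 297 ≡ 9 (mod 36).
x ≡ 9 (mod 12), giving 3 solutions mod 36.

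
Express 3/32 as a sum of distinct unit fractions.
1/11 + 1/352

Greedy algorithm:
3/32: ceiling(32/3) = 11, use 1/11
1/352: ceiling(352/1) = 352, use 1/352
Result: 3/32 = 1/11 + 1/352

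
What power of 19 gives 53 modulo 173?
135

Baby-step giant-step with step n = ⌈√173⌉ = 14.
Baby steps 19^j mod 173 (j:value) for j=0..13: 0:1, 1:19, 2:15, 3:112, 4:52, 5:123, 6:88, 7:115, 8:109, 9:168, 10:78, 11:98, 12:132, 13:86.
Giant-step multiplier: 19^(-14) ≡ 19^(172-14) = 19^158 ≡ 9 (mod 173).
Giant steps γ_i = 53·9^i mod 173: γ_0=53, γ_1=131, γ_2=141, γ_3=58, γ_4=3, γ_5=27, γ_6=70, γ_7=111, γ_8=134, γ_9=168 (in table at j=9).
x = i·n + j = 9·14 + 9 = 135.
Check: 19^135 ≡ 53 (mod 173).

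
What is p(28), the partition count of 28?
3718

p(n) counts ways to write n as a sum of positive integers (order ignored).
Euler's pentagonal recurrence: p(k) = p(k-1) + p(k-2) - p(k-5) - p(k-7) + p(k-12) + p(k-15) - ... (offsets j(3j∓1)/2, signs ++--, p(0)=1, p(<0)=0).
DP table for k = 0..27: p(0)=1, p(1)=1, p(2)=2, p(3)=3, p(4)=5, p(5)=7, p(6)=11, p(7)=15, p(8)=22, p(9)=30, p(10)=42, p(11)=56, p(12)=77, p(13)=101, p(14)=135, p(15)=176, p(16)=231, p(17)=297, p(18)=385, p(19)=490, p(20)=627, p(21)=792, p(22)=1002, p(23)=1255, p(24)=1575, p(25)=1958, p(26)=2436, p(27)=3010.
Final step: p(28) = p(27) + p(26) - p(23) - p(21) + p(16) + p(13) - p(6) - p(2)
= 3010 + 2436 - 1255 - 792 + 231 + 101 - 11 - 2
= 3718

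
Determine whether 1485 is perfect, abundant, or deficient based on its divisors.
deficient

Proper divisors of 1485: sum = 1 + 3 + 5 + 9 + 11 + 15 + 27 + 33 + 45 + 55 + 99 + 135 + 165 + 297 + 495 = 1395
Since 1395 < 1485, 1485 is deficient.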